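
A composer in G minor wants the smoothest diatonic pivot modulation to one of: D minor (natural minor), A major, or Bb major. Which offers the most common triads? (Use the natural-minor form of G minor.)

Triads of G minor (natural minor): G minor (i), A diminished (ii°), Bb major (III), C minor (iv), D minor (v), Eb major (VI), F major (VII).
D minor (natural minor) shares 4: Gm, Bb, Dm, F.
A major shares 0: none.
Bb major shares 7: Gm, Adim, Bb, Cm, Dm, Eb, F.
The most common triads (7) are shared with Bb major.

Bb major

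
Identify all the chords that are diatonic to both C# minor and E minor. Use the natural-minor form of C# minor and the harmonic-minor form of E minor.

D#dim, B

Triads in C# minor (natural minor): C#m (i), D#dim (ii°), E (III), F#m (iv), G#m (v), A (VI), B (VII).
Triads in E minor (harmonic minor): Em (i), F#dim (ii°), Gaug (III+), Am (iv), B (V), C (VI), D#dim (vii°).
Shared triads with their functions: D#dim (ii° in C# minor, vii° in E minor); B (VII in C# minor, V in E minor).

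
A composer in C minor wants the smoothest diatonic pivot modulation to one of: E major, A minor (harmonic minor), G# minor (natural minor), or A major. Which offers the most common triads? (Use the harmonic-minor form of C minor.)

Triads of C minor (harmonic minor): Cm (i), Ddim (ii°), Ebaug (III+), Fm (iv), G (V), Ab (VI), Bdim (vii°).
E major shares 0: none.
A minor (harmonic minor) shares 1: Bdim.
G# minor (natural minor) shares 0: none.
A major shares 0: none.
The most common triads (1) are shared with A minor.

A minor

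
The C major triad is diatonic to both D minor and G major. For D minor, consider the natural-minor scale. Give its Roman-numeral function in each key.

VII in D minor; IV in G major

The scale of D minor (natural minor) is D E F G A Bb C; C is degree 7, and the triad built there (C-E-G) is major, so it is VII.
The scale of G major is G A B C D E F#; C is degree 4, and the triad built there (C-E-G) is major, so it is IV.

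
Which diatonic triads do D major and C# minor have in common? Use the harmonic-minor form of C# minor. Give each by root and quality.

F#m, A

Triads in D major: D (I), Em (ii), F#m (iii), G (IV), A (V), Bm (vi), C#dim (vii°).
Triads in C# minor (harmonic minor): C#m (i), D#dim (ii°), Eaug (III+), F#m (iv), G# (V), A (VI), B#dim (vii°).
Shared triads with their functions: F#m (iii in D major, iv in C# minor); A (V in D major, VI in C# minor).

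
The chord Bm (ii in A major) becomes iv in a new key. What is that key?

F# minor

The numeral iv denotes a minor triad on scale degree 4. With B on degree 4, the tonic of the new key is F#.
Degree 4 carries a minor triad in minor keys, so the destination is F# minor.
Check: the diatonic triads of F# minor (natural minor) are F#m (i), G#dim (ii°), A (III), Bm (iv), C#m (v), D (VI), E (VII) — Bm is indeed iv.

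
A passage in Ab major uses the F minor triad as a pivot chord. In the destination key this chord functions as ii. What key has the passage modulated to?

Eb major

The numeral ii denotes a minor triad on scale degree 2. With F on degree 2, the tonic of the new key is Eb.
Degree 2 carries a minor triad in major keys, so the destination is Eb major.
Check: the diatonic triads of Eb major are Eb (I), Fm (ii), Gm (iii), Ab (IV), Bb (V), Cm (vi), Ddim (vii°) — F minor is indeed ii.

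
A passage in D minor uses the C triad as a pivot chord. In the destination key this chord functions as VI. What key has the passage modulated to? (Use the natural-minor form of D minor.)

E minor

The numeral VI denotes a major triad on scale degree 6. With C on degree 6, the tonic of the new key is E.
Degree 6 carries a major triad in minor keys, so the destination is E minor.
Check: the diatonic triads of E minor (natural minor) are Em (i), F#dim (ii°), G (III), Am (iv), Bm (v), C (VI), D (VII) — C is indeed VI.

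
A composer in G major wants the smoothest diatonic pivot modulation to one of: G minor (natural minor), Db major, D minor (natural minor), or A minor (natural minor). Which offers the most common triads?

A minor

Triads of G major: G (I), Am (ii), Bm (iii), C (IV), D (V), Em (vi), F#dim (vii°).
G minor (natural minor) shares 0: none.
Db major shares 0: none.
D minor (natural minor) shares 2: Am, C.
A minor (natural minor) shares 4: G, Am, C, Em.
The most common triads (4) are shared with A minor.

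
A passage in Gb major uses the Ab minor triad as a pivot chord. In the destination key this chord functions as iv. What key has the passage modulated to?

Eb minor

The numeral iv denotes a minor triad on scale degree 4. With Ab on degree 4, the tonic of the new key is Eb.
Degree 4 carries a minor triad in minor keys, so the destination is Eb minor.
Check: the diatonic triads of Eb minor (natural minor) are Ebm (i), Fdim (ii°), Gb (III), Abm (iv), Bbm (v), Cb (VI), Db (VII) — Ab minor is indeed iv.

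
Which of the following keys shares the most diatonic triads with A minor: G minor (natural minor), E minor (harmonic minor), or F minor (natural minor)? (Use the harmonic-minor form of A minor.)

G minor

Triads of A minor (harmonic minor): A minor (i), B diminished (ii°), C augmented (III+), D minor (iv), E major (V), F major (VI), G# diminished (vii°).
G minor (natural minor) shares 2: Dm, F.
E minor (harmonic minor) shares 1: Am.
F minor (natural minor) shares 0: none.
The most common triads (2) are shared with G minor.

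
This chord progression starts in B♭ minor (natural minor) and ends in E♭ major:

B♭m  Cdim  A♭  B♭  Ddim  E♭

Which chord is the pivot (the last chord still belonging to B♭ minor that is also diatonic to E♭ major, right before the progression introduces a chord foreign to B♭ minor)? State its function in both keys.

Chords diatonic to B♭ minor: B♭m, Cdim, D♭, E♭m, Fm, G♭, A♭.
Reading the progression, the first chord not in that set is B♭, so the modulation leaves B♭ minor there.
The chord immediately before B♭ is A♭, which is diatonic to both keys: VII in B♭ minor and IV in E♭ major.

A♭ — VII in B♭ minor, IV in E♭ major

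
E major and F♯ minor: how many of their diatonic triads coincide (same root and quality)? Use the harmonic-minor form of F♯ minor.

1

Diatonic triads of E major: E major (I), F♯ minor (ii), G♯ minor (iii), A major (IV), B major (V), C♯ minor (vi), D♯ diminished (vii°).
Diatonic triads of F♯ minor (harmonic minor): F♯ minor (i), G♯ diminished (ii°), A augmented (III+), B minor (iv), C♯ major (V), D major (VI), E♯ diminished (vii°).
Matching root and quality in both lists: F♯ minor.
That gives 1 common triad.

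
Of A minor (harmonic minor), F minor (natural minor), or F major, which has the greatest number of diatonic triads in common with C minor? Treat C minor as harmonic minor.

Triads of C minor (harmonic minor): Cm (i), Ddim (ii°), E♭aug (III+), Fm (iv), G (V), A♭ (VI), Bdim (vii°).
A minor (harmonic minor) shares 1: Bdim.
F minor (natural minor) shares 3: Cm, Fm, A♭.
F major shares 0: none.
The most common triads (3) are shared with F minor.

F minor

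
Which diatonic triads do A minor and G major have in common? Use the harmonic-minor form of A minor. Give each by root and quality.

Am

Triads in A minor (harmonic minor): A minor (i), B diminished (ii°), C augmented (III+), D minor (iv), E major (V), F major (VI), G♯ diminished (vii°).
Triads in G major: G major (I), A minor (ii), B minor (iii), C major (IV), D major (V), E minor (vi), F♯ diminished (vii°).
Shared triads with their functions: A minor (i in A minor, ii in G major).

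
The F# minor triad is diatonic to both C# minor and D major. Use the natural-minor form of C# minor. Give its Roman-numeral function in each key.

The scale of C# minor (natural minor) is C# D# E F# G# A B; F# is degree 4, and the triad built there (F#-A-C#) is minor, so it is iv.
The scale of D major is D E F# G A B C#; F# is degree 3, and the triad built there (F#-A-C#) is minor, so it is iii.

iv in C# minor; iii in D major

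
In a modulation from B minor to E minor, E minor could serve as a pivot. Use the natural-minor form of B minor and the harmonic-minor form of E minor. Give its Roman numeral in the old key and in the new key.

The scale of B minor (natural minor) is B C# D E F# G A; E is degree 4, and the triad built there (E-G-B) is minor, so it is iv.
The scale of E minor (harmonic minor) is E F# G A B C D#; E is degree 1, and the triad built there (E-G-B) is minor, so it is i.

iv in B minor; i in E minor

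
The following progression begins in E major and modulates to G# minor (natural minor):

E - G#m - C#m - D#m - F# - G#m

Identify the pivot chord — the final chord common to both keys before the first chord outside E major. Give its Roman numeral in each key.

Chords diatonic to E major: E, F#m, G#m, A, B, C#m, D#dim.
Reading the progression, the first chord not in that set is D#m, so the modulation leaves E major there.
The chord immediately before D#m is C#m, which is diatonic to both keys: vi in E major and iv in G# minor.

C#m — vi in E major, iv in G# minor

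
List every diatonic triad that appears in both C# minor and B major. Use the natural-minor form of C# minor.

Triads in C# minor (natural minor): C#m (i), D#dim (ii°), E (III), F#m (iv), G#m (v), A (VI), B (VII).
Triads in B major: B (I), C#m (ii), D#m (iii), E (IV), F# (V), G#m (vi), A#dim (vii°).
Shared triads with their functions: C#m (i in C# minor, ii in B major); E (III in C# minor, IV in B major); G#m (v in C# minor, vi in B major); B (VII in C# minor, I in B major).

C#m, E, G#m, B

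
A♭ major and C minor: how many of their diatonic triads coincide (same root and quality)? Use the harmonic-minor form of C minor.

3

Diatonic triads of A♭ major: A♭ (I), B♭m (ii), Cm (iii), D♭ (IV), E♭ (V), Fm (vi), Gdim (vii°).
Diatonic triads of C minor (harmonic minor): Cm (i), Ddim (ii°), E♭aug (III+), Fm (iv), G (V), A♭ (VI), Bdim (vii°).
Matching root and quality in both lists: A♭, Cm, Fm.
That gives 3 common triads.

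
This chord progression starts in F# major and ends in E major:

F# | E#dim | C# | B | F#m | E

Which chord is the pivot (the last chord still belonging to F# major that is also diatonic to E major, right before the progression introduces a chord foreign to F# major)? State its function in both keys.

B — IV in F# major, V in E major

Chords diatonic to F# major: F#, G#m, A#m, B, C#, D#m, E#dim.
Reading the progression, the first chord not in that set is F#m, so the modulation leaves F# major there.
The chord immediately before F#m is B, which is diatonic to both keys: IV in F# major and V in E major.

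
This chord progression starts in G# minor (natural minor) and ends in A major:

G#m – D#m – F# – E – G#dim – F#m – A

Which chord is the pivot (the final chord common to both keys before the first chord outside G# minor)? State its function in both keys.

E — VI in G# minor, V in A major

Chords diatonic to G# minor: G#m, A#dim, B, C#m, D#m, E, F#.
Reading the progression, the first chord not in that set is G#dim, so the modulation leaves G# minor there.
The chord immediately before G#dim is E, which is diatonic to both keys: VI in G# minor and V in A major.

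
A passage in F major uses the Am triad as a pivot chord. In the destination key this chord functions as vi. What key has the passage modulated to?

The numeral vi denotes a minor triad on scale degree 6. With A on degree 6, the tonic of the new key is C.
Degree 6 carries a minor triad in major keys, so the destination is C major.
Check: the diatonic triads of C major are C (I), Dm (ii), Em (iii), F (IV), G (V), Am (vi), Bdim (vii°) — Am is indeed vi.

C major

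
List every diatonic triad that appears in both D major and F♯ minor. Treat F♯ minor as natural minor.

D, F♯m, A, Bm

Triads in D major: D (I), Em (ii), F♯m (iii), G (IV), A (V), Bm (vi), C♯dim (vii°).
Triads in F♯ minor (natural minor): F♯m (i), G♯dim (ii°), A (III), Bm (iv), C♯m (v), D (VI), E (VII).
Shared triads with their functions: D (I in D major, VI in F♯ minor); F♯m (iii in D major, i in F♯ minor); A (V in D major, III in F♯ minor); Bm (vi in D major, iv in F♯ minor).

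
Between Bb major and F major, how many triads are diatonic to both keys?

4

Diatonic triads of Bb major: Bb (I), Cm (ii), Dm (iii), Eb (IV), F (V), Gm (vi), Adim (vii°).
Diatonic triads of F major: F (I), Gm (ii), Am (iii), Bb (IV), C (V), Dm (vi), Edim (vii°).
Matching root and quality in both lists: Bb, Dm, F, Gm.
That gives 4 common triads.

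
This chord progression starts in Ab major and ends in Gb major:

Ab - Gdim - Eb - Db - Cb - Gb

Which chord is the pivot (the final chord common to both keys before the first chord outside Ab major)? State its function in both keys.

Db — IV in Ab major, V in Gb major

Chords diatonic to Ab major: Ab, Bbm, Cm, Db, Eb, Fm, Gdim.
Reading the progression, the first chord not in that set is Cb, so the modulation leaves Ab major there.
The chord immediately before Cb is Db, which is diatonic to both keys: IV in Ab major and V in Gb major.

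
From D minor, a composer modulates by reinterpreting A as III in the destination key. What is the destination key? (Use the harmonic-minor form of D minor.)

F# minor

The numeral III denotes a major triad on scale degree 3. With A on degree 3, the tonic of the new key is F#.
Degree 3 carries a major triad in natural-minor keys, so the destination is F# minor.
Check: the diatonic triads of F# minor (natural minor) are F#m (i), G#dim (ii°), A (III), Bm (iv), C#m (v), D (VI), E (VII) — A is indeed III.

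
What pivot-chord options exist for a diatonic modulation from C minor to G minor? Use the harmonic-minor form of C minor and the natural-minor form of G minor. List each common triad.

Cm

Triads in C minor (harmonic minor): C minor (i), D diminished (ii°), E♭ augmented (III+), F minor (iv), G major (V), A♭ major (VI), B diminished (vii°).
Triads in G minor (natural minor): G minor (i), A diminished (ii°), B♭ major (III), C minor (iv), D minor (v), E♭ major (VI), F major (VII).
Shared triads with their functions: C minor (i in C minor, iv in G minor).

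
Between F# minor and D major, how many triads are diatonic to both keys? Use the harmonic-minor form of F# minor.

3

Diatonic triads of F# minor (harmonic minor): F#m (i), G#dim (ii°), Aaug (III+), Bm (iv), C# (V), D (VI), E#dim (vii°).
Diatonic triads of D major: D (I), Em (ii), F#m (iii), G (IV), A (V), Bm (vi), C#dim (vii°).
Matching root and quality in both lists: F#m, Bm, D.
That gives 3 common triads.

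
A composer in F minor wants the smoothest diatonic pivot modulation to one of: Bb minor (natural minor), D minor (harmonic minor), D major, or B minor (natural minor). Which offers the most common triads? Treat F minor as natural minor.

Bb minor

Triads of F minor (natural minor): F minor (i), G diminished (ii°), Ab major (III), Bb minor (iv), C minor (v), Db major (VI), Eb major (VII).
Bb minor (natural minor) shares 4: Fm, Ab, Bbm, Db.
D minor (harmonic minor) shares 0: none.
D major shares 0: none.
B minor (natural minor) shares 0: none.
The most common triads (4) are shared with Bb minor.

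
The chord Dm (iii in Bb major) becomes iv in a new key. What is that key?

The numeral iv denotes a minor triad on scale degree 4. With D on degree 4, the tonic of the new key is A.
Degree 4 carries a minor triad in minor keys, so the destination is A minor.
Check: the diatonic triads of A minor (natural minor) are Am (i), Bdim (ii°), C (III), Dm (iv), Em (v), F (VI), G (VII) — Dm is indeed iv.

A minor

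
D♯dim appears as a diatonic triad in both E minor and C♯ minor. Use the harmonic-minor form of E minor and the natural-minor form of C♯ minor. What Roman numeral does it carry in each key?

vii° in E minor; ii° in C♯ minor

The scale of E minor (harmonic minor) is E F♯ G A B C D♯; D♯ is degree 7, and the triad built there (D♯-F♯-A) is diminished, so it is vii°.
The scale of C♯ minor (natural minor) is C♯ D♯ E F♯ G♯ A B; D♯ is degree 2, and the triad built there (D♯-F♯-A) is diminished, so it is ii°.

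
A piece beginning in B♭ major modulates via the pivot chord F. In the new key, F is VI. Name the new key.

The numeral VI denotes a major triad on scale degree 6. With F on degree 6, the tonic of the new key is A.
Degree 6 carries a major triad in minor keys, so the destination is A minor.
Check: the diatonic triads of A minor (natural minor) are Am (i), Bdim (ii°), C (III), Dm (iv), Em (v), F (VI), G (VII) — F is indeed VI.

A minor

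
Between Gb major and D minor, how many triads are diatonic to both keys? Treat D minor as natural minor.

0

Diatonic triads of Gb major: Gb major (I), Ab minor (ii), Bb minor (iii), Cb major (IV), Db major (V), Eb minor (vi), F diminished (vii°).
Diatonic triads of D minor (natural minor): D minor (i), E diminished (ii°), F major (III), G minor (iv), A minor (v), Bb major (VI), C major (VII).
No triad has the same root and quality in both keys.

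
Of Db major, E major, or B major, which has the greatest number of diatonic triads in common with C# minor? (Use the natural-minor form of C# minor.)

Triads of C# minor (natural minor): C# minor (i), D# diminished (ii°), E major (III), F# minor (iv), G# minor (v), A major (VI), B major (VII).
Db major shares 0: none.
E major shares 7: C#m, D#dim, E, F#m, G#m, A, B.
B major shares 4: C#m, E, G#m, B.
The most common triads (7) are shared with E major.

E major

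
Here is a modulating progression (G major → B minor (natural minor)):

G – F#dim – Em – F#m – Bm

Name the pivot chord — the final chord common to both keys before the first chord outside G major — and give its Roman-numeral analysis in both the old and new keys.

Em — vi in G major, iv in B minor

Chords diatonic to G major: G, Am, Bm, C, D, Em, F#dim.
Reading the progression, the first chord not in that set is F#m, so the modulation leaves G major there.
The chord immediately before F#m is Em, which is diatonic to both keys: vi in G major and iv in B minor.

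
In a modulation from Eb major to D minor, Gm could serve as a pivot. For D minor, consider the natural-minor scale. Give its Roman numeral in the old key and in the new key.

iii in Eb major; iv in D minor

The scale of Eb major is Eb F G Ab Bb C D; G is degree 3, and the triad built there (G-Bb-D) is minor, so it is iii.
The scale of D minor (natural minor) is D E F G A Bb C; G is degree 4, and the triad built there (G-Bb-D) is minor, so it is iv.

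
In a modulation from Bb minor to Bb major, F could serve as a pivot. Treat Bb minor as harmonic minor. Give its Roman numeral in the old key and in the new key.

The scale of Bb minor (harmonic minor) is Bb C Db Eb F Gb A; F is degree 5, and the triad built there (F-A-C) is major, so it is V.
The scale of Bb major is Bb C D Eb F G A; F is degree 5, and the triad built there (F-A-C) is major, so it is V.

V in Bb minor; V in Bb major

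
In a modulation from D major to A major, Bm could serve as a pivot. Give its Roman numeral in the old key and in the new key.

vi in D major; ii in A major

The scale of D major is D E F# G A B C#; B is degree 6, and the triad built there (B-D-F#) is minor, so it is vi.
The scale of A major is A B C# D E F# G#; B is degree 2, and the triad built there (B-D-F#) is minor, so it is ii.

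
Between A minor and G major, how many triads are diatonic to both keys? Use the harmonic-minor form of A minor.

1

Diatonic triads of A minor (harmonic minor): Am (i), Bdim (ii°), Caug (III+), Dm (iv), E (V), F (VI), G#dim (vii°).
Diatonic triads of G major: G (I), Am (ii), Bm (iii), C (IV), D (V), Em (vi), F#dim (vii°).
Matching root and quality in both lists: Am.
That gives 1 common triad.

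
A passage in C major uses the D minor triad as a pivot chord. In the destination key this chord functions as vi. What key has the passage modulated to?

F major

The numeral vi denotes a minor triad on scale degree 6. With D on degree 6, the tonic of the new key is F.
Degree 6 carries a minor triad in major keys, so the destination is F major.
Check: the diatonic triads of F major are F (I), Gm (ii), Am (iii), Bb (IV), C (V), Dm (vi), Edim (vii°) — D minor is indeed vi.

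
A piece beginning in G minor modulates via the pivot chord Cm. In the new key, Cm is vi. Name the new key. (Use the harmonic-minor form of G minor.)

E♭ major

The numeral vi denotes a minor triad on scale degree 6. With C on degree 6, the tonic of the new key is E♭.
Degree 6 carries a minor triad in major keys, so the destination is E♭ major.
Check: the diatonic triads of E♭ major are E♭ (I), Fm (ii), Gm (iii), A♭ (IV), B♭ (V), Cm (vi), Ddim (vii°) — Cm is indeed vi.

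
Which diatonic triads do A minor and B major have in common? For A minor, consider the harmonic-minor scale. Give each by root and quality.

Triads in A minor (harmonic minor): Am (i), Bdim (ii°), Caug (III+), Dm (iv), E (V), F (VI), G#dim (vii°).
Triads in B major: B (I), C#m (ii), D#m (iii), E (IV), F# (V), G#m (vi), A#dim (vii°).
Shared triads with their functions: E (V in A minor, IV in B major).

E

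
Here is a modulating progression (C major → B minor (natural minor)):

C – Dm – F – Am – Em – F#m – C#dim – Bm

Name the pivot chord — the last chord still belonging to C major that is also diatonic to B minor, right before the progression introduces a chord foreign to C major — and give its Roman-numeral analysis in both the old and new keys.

Chords diatonic to C major: C, Dm, Em, F, G, Am, Bdim.
Reading the progression, the first chord not in that set is F#m, so the modulation leaves C major there.
The chord immediately before F#m is Em, which is diatonic to both keys: iii in C major and iv in B minor.

Em — iii in C major, iv in B minor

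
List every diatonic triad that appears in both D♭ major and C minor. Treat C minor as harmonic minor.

Fm, A♭

Triads in D♭ major: D♭ (I), E♭m (ii), Fm (iii), G♭ (IV), A♭ (V), B♭m (vi), Cdim (vii°).
Triads in C minor (harmonic minor): Cm (i), Ddim (ii°), E♭aug (III+), Fm (iv), G (V), A♭ (VI), Bdim (vii°).
Shared triads with their functions: Fm (iii in D♭ major, iv in C minor); A♭ (V in D♭ major, VI in C minor).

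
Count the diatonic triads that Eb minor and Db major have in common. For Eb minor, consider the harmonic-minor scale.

1

Diatonic triads of Eb minor (harmonic minor): Ebm (i), Fdim (ii°), Gbaug (III+), Abm (iv), Bb (V), Cb (VI), Ddim (vii°).
Diatonic triads of Db major: Db (I), Ebm (ii), Fm (iii), Gb (IV), Ab (V), Bbm (vi), Cdim (vii°).
Matching root and quality in both lists: Ebm.
That gives 1 common triad.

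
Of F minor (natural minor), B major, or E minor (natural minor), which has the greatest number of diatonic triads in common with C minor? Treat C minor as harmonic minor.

Triads of C minor (harmonic minor): C minor (i), D diminished (ii°), E♭ augmented (III+), F minor (iv), G major (V), A♭ major (VI), B diminished (vii°).
F minor (natural minor) shares 3: Cm, Fm, A♭.
B major shares 0: none.
E minor (natural minor) shares 1: G.
The most common triads (3) are shared with F minor.

F minor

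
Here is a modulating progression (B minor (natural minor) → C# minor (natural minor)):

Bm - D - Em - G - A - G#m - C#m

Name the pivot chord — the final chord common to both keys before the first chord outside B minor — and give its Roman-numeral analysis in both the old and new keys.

A — VII in B minor, VI in C# minor

Chords diatonic to B minor: Bm, C#dim, D, Em, F#m, G, A.
Reading the progression, the first chord not in that set is G#m, so the modulation leaves B minor there.
The chord immediately before G#m is A, which is diatonic to both keys: VII in B minor and VI in C# minor.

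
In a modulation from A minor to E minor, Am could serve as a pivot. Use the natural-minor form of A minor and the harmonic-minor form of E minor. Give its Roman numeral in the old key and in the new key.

i in A minor; iv in E minor

The scale of A minor (natural minor) is A B C D E F G; A is degree 1, and the triad built there (A-C-E) is minor, so it is i.
The scale of E minor (harmonic minor) is E F# G A B C D#; A is degree 4, and the triad built there (A-C-E) is minor, so it is iv.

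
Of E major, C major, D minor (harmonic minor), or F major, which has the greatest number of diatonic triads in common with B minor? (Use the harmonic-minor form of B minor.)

Triads of B minor (harmonic minor): B minor (i), C# diminished (ii°), D augmented (III+), E minor (iv), F# major (V), G major (VI), A# diminished (vii°).
E major shares 0: none.
C major shares 2: Em, G.
D minor (harmonic minor) shares 1: C#dim.
F major shares 0: none.
The most common triads (2) are shared with C major.

C major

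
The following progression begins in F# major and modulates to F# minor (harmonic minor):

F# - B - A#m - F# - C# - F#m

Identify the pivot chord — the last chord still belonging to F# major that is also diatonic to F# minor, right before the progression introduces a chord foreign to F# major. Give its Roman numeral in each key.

C# — V in F# major, V in F# minor

Chords diatonic to F# major: F#, G#m, A#m, B, C#, D#m, E#dim.
Reading the progression, the first chord not in that set is F#m, so the modulation leaves F# major there.
The chord immediately before F#m is C#, which is diatonic to both keys: V in F# major and V in F# minor.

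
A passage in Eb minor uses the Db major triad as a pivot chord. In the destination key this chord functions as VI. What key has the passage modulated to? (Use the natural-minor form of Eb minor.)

The numeral VI denotes a major triad on scale degree 6. With Db on degree 6, the tonic of the new key is F.
Degree 6 carries a major triad in minor keys, so the destination is F minor.
Check: the diatonic triads of F minor (natural minor) are Fm (i), Gdim (ii°), Ab (III), Bbm (iv), Cm (v), Db (VI), Eb (VII) — Db major is indeed VI.

F minor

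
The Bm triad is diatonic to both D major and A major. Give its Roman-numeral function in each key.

The scale of D major is D E F# G A B C#; B is degree 6, and the triad built there (B-D-F#) is minor, so it is vi.
The scale of A major is A B C# D E F# G#; B is degree 2, and the triad built there (B-D-F#) is minor, so it is ii.

vi in D major; ii in A major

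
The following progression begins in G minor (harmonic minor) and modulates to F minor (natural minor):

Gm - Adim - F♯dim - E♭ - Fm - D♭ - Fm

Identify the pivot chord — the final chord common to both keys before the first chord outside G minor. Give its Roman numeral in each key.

Chords diatonic to G minor: Gm, Adim, B♭aug, Cm, D, E♭, F♯dim.
Reading the progression, the first chord not in that set is Fm, so the modulation leaves G minor there.
The chord immediately before Fm is E♭, which is diatonic to both keys: VI in G minor and VII in F minor.

E♭ — VI in G minor, VII in F minor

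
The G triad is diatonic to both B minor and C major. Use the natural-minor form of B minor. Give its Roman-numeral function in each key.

VI in B minor; V in C major

The scale of B minor (natural minor) is B C♯ D E F♯ G A; G is degree 6, and the triad built there (G-B-D) is major, so it is VI.
The scale of C major is C D E F G A B; G is degree 5, and the triad built there (G-B-D) is major, so it is V.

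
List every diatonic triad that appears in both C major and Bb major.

Triads in C major: C (I), Dm (ii), Em (iii), F (IV), G (V), Am (vi), Bdim (vii°).
Triads in Bb major: Bb (I), Cm (ii), Dm (iii), Eb (IV), F (V), Gm (vi), Adim (vii°).
Shared triads with their functions: Dm (ii in C major, iii in Bb major); F (IV in C major, V in Bb major).

Dm, F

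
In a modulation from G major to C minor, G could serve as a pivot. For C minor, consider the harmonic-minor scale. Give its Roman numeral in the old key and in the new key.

I in G major; V in C minor

The scale of G major is G A B C D E F#; G is degree 1, and the triad built there (G-B-D) is major, so it is I.
The scale of C minor (harmonic minor) is C D Eb F G Ab B; G is degree 5, and the triad built there (G-B-D) is major, so it is V.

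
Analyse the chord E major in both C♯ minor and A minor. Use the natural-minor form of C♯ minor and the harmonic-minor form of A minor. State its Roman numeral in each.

III in C♯ minor; V in A minor

The scale of C♯ minor (natural minor) is C♯ D♯ E F♯ G♯ A B; E is degree 3, and the triad built there (E-G♯-B) is major, so it is III.
The scale of A minor (harmonic minor) is A B C D E F G♯; E is degree 5, and the triad built there (E-G♯-B) is major, so it is V.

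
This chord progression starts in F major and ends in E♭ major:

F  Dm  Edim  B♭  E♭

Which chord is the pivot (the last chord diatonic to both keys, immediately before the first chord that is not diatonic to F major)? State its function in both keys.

Chords diatonic to F major: F, Gm, Am, B♭, C, Dm, Edim.
Reading the progression, the first chord not in that set is E♭, so the modulation leaves F major there.
The chord immediately before E♭ is B♭, which is diatonic to both keys: IV in F major and V in E♭ major.

B♭ — IV in F major, V in E♭ major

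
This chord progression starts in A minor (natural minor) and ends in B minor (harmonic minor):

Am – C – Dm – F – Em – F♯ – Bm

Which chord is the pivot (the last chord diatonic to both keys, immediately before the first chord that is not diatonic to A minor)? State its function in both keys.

Chords diatonic to A minor: Am, Bdim, C, Dm, Em, F, G.
Reading the progression, the first chord not in that set is F♯, so the modulation leaves A minor there.
The chord immediately before F♯ is Em, which is diatonic to both keys: v in A minor and iv in B minor.

Em — v in A minor, iv in B minor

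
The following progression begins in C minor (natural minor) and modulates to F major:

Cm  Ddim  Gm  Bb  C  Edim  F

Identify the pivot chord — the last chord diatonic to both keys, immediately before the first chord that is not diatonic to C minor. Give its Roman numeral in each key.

Bb — VII in C minor, IV in F major

Chords diatonic to C minor: Cm, Ddim, Eb, Fm, Gm, Ab, Bb.
Reading the progression, the first chord not in that set is C, so the modulation leaves C minor there.
The chord immediately before C is Bb, which is diatonic to both keys: VII in C minor and IV in F major.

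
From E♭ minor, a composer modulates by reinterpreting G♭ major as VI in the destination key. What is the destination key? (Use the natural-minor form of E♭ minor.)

B♭ minor

The numeral VI denotes a major triad on scale degree 6. With G♭ on degree 6, the tonic of the new key is B♭.
Degree 6 carries a major triad in minor keys, so the destination is B♭ minor.
Check: the diatonic triads of B♭ minor (natural minor) are B♭m (i), Cdim (ii°), D♭ (III), E♭m (iv), Fm (v), G♭ (VI), A♭ (VII) — G♭ major is indeed VI.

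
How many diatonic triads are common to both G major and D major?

4

Diatonic triads of G major: G major (I), A minor (ii), B minor (iii), C major (IV), D major (V), E minor (vi), F# diminished (vii°).
Diatonic triads of D major: D major (I), E minor (ii), F# minor (iii), G major (IV), A major (V), B minor (vi), C# diminished (vii°).
Matching root and quality in both lists: G major, B minor, D major, E minor.
That gives 4 common triads.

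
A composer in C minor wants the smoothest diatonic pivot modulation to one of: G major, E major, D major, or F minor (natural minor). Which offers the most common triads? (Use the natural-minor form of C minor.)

Triads of C minor (natural minor): C minor (i), D diminished (ii°), E♭ major (III), F minor (iv), G minor (v), A♭ major (VI), B♭ major (VII).
G major shares 0: none.
E major shares 0: none.
D major shares 0: none.
F minor (natural minor) shares 4: Cm, E♭, Fm, A♭.
The most common triads (4) are shared with F minor.

F minor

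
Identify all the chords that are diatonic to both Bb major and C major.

Dm, F

Triads in Bb major: Bb major (I), C minor (ii), D minor (iii), Eb major (IV), F major (V), G minor (vi), A diminished (vii°).
Triads in C major: C major (I), D minor (ii), E minor (iii), F major (IV), G major (V), A minor (vi), B diminished (vii°).
Shared triads with their functions: D minor (iii in Bb major, ii in C major); F major (V in Bb major, IV in C major).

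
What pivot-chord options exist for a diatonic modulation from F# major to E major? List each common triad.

Triads in F# major: F# (I), G#m (ii), A#m (iii), B (IV), C# (V), D#m (vi), E#dim (vii°).
Triads in E major: E (I), F#m (ii), G#m (iii), A (IV), B (V), C#m (vi), D#dim (vii°).
Shared triads with their functions: G#m (ii in F# major, iii in E major); B (IV in F# major, V in E major).

G#m, B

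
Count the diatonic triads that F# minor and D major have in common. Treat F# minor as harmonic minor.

3

Diatonic triads of F# minor (harmonic minor): F#m (i), G#dim (ii°), Aaug (III+), Bm (iv), C# (V), D (VI), E#dim (vii°).
Diatonic triads of D major: D (I), Em (ii), F#m (iii), G (IV), A (V), Bm (vi), C#dim (vii°).
Matching root and quality in both lists: F#m, Bm, D.
That gives 3 common triads.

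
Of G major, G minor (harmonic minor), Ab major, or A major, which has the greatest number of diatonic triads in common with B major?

A major

Triads of B major: B (I), C#m (ii), D#m (iii), E (IV), F# (V), G#m (vi), A#dim (vii°).
G major shares 0: none.
G minor (harmonic minor) shares 0: none.
Ab major shares 0: none.
A major shares 2: C#m, E.
The most common triads (2) are shared with A major.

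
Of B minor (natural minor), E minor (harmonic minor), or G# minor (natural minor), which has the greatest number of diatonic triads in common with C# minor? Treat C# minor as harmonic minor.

B minor

Triads of C# minor (harmonic minor): C# minor (i), D# diminished (ii°), E augmented (III+), F# minor (iv), G# major (V), A major (VI), B# diminished (vii°).
B minor (natural minor) shares 2: F#m, A.
E minor (harmonic minor) shares 1: D#dim.
G# minor (natural minor) shares 1: C#m.
The most common triads (2) are shared with B minor.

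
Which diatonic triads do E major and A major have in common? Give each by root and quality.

E, F#m, A, C#m

Triads in E major: E (I), F#m (ii), G#m (iii), A (IV), B (V), C#m (vi), D#dim (vii°).
Triads in A major: A (I), Bm (ii), C#m (iii), D (IV), E (V), F#m (vi), G#dim (vii°).
Shared triads with their functions: E (I in E major, V in A major); F#m (ii in E major, vi in A major); A (IV in E major, I in A major); C#m (vi in E major, iii in A major).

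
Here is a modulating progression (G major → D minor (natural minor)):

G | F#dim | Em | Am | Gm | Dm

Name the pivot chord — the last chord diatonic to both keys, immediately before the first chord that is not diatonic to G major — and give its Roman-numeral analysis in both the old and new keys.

Chords diatonic to G major: G, Am, Bm, C, D, Em, F#dim.
Reading the progression, the first chord not in that set is Gm, so the modulation leaves G major there.
The chord immediately before Gm is Am, which is diatonic to both keys: ii in G major and v in D minor.

Am — ii in G major, v in D minor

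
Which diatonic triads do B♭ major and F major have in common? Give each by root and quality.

Triads in B♭ major: B♭ (I), Cm (ii), Dm (iii), E♭ (IV), F (V), Gm (vi), Adim (vii°).
Triads in F major: F (I), Gm (ii), Am (iii), B♭ (IV), C (V), Dm (vi), Edim (vii°).
Shared triads with their functions: B♭ (I in B♭ major, IV in F major); Dm (iii in B♭ major, vi in F major); F (V in B♭ major, I in F major); Gm (vi in B♭ major, ii in F major).

B♭, Dm, F, Gm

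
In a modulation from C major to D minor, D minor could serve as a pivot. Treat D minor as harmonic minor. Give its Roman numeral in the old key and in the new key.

The scale of C major is C D E F G A B; D is degree 2, and the triad built there (D-F-A) is minor, so it is ii.
The scale of D minor (harmonic minor) is D E F G A Bb C#; D is degree 1, and the triad built there (D-F-A) is minor, so it is i.

ii in C major; i in D minor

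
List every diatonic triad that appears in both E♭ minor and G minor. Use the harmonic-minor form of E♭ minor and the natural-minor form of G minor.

B♭

Triads in E♭ minor (harmonic minor): E♭m (i), Fdim (ii°), G♭aug (III+), A♭m (iv), B♭ (V), C♭ (VI), Ddim (vii°).
Triads in G minor (natural minor): Gm (i), Adim (ii°), B♭ (III), Cm (iv), Dm (v), E♭ (VI), F (VII).
Shared triads with their functions: B♭ (V in E♭ minor, III in G minor).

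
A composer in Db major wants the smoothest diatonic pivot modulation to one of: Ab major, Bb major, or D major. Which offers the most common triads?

Triads of Db major: Db major (I), Eb minor (ii), F minor (iii), Gb major (IV), Ab major (V), Bb minor (vi), C diminished (vii°).
Ab major shares 4: Db, Fm, Ab, Bbm.
Bb major shares 0: none.
D major shares 0: none.
The most common triads (4) are shared with Ab major.

Ab major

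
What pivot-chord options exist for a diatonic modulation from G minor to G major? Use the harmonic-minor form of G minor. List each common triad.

Triads in G minor (harmonic minor): Gm (i), Adim (ii°), Bbaug (III+), Cm (iv), D (V), Eb (VI), F#dim (vii°).
Triads in G major: G (I), Am (ii), Bm (iii), C (IV), D (V), Em (vi), F#dim (vii°).
Shared triads with their functions: D (V in G minor, V in G major); F#dim (vii° in G minor, vii° in G major).

D, F#dim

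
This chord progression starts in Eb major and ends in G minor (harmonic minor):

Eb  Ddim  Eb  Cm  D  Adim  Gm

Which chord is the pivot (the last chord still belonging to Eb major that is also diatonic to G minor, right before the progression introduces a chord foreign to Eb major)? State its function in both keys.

Chords diatonic to Eb major: Eb, Fm, Gm, Ab, Bb, Cm, Ddim.
Reading the progression, the first chord not in that set is D, so the modulation leaves Eb major there.
The chord immediately before D is Cm, which is diatonic to both keys: vi in Eb major and iv in G minor.

Cm — vi in Eb major, iv in G minor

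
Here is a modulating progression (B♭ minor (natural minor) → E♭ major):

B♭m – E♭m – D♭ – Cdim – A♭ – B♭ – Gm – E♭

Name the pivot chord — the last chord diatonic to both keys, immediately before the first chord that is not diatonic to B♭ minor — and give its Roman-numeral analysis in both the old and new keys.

Chords diatonic to B♭ minor: B♭m, Cdim, D♭, E♭m, Fm, G♭, A♭.
Reading the progression, the first chord not in that set is B♭, so the modulation leaves B♭ minor there.
The chord immediately before B♭ is A♭, which is diatonic to both keys: VII in B♭ minor and IV in E♭ major.

A♭ — VII in B♭ minor, IV in E♭ major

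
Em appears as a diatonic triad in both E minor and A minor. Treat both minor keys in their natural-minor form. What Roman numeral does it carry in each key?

i in E minor; v in A minor

The scale of E minor (natural minor) is E F♯ G A B C D; E is degree 1, and the triad built there (E-G-B) is minor, so it is i.
The scale of A minor (natural minor) is A B C D E F G; E is degree 5, and the triad built there (E-G-B) is minor, so it is v.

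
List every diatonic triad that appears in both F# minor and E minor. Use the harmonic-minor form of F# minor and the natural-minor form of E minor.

Triads in F# minor (harmonic minor): F#m (i), G#dim (ii°), Aaug (III+), Bm (iv), C# (V), D (VI), E#dim (vii°).
Triads in E minor (natural minor): Em (i), F#dim (ii°), G (III), Am (iv), Bm (v), C (VI), D (VII).
Shared triads with their functions: Bm (iv in F# minor, v in E minor); D (VI in F# minor, VII in E minor).

Bm, D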